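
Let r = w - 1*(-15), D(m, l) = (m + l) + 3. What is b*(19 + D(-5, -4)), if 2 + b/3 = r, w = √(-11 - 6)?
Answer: 507 + 39*I*√17 ≈ 507.0 + 160.8*I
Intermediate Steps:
D(m, l) = 3 + l + m (D(m, l) = (l + m) + 3 = 3 + l + m)
w = I*√17 (w = √(-17) = I*√17 ≈ 4.1231*I)
r = 15 + I*√17 (r = I*√17 - 1*(-15) = I*√17 + 15 = 15 + I*√17 ≈ 15.0 + 4.1231*I)
b = 39 + 3*I*√17 (b = -6 + 3*(15 + I*√17) = -6 + (45 + 3*I*√17) = 39 + 3*I*√17 ≈ 39.0 + 12.369*I)
b*(19 + D(-5, -4)) = (39 + 3*I*√17)*(19 + (3 - 4 - 5)) = (39 + 3*I*√17)*(19 - 6) = (39 + 3*I*√17)*13 = 507 + 39*I*√17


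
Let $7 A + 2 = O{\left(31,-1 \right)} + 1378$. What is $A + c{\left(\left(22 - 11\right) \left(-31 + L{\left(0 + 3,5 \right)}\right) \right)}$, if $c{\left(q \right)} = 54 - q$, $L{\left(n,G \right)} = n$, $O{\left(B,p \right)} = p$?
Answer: $\frac{3909}{7} \approx 558.43$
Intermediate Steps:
$A = \frac{1375}{7}$ ($A = - \frac{2}{7} + \frac{-1 + 1378}{7} = - \frac{2}{7} + \frac{1}{7} \cdot 1377 = - \frac{2}{7} + \frac{1377}{7} = \frac{1375}{7} \approx 196.43$)
$A + c{\left(\left(22 - 11\right) \left(-31 + L{\left(0 + 3,5 \right)}\right) \right)} = \frac{1375}{7} - \left(-54 + \left(22 - 11\right) \left(-31 + \left(0 + 3\right)\right)\right) = \frac{1375}{7} - \left(-54 + 11 \left(-31 + 3\right)\right) = \frac{1375}{7} - \left(-54 + 11 \left(-28\right)\right) = \frac{1375}{7} + \left(54 - -308\right) = \frac{1375}{7} + \left(54 + 308\right) = \frac{1375}{7} + 362 = \frac{3909}{7}$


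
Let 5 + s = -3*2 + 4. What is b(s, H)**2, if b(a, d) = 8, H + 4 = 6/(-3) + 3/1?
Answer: 64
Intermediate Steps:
s = -7 (s = -5 + (-3*2 + 4) = -5 + (-6 + 4) = -5 - 2 = -7)
H = -3 (H = -4 + (6/(-3) + 3/1) = -4 + (6*(-1/3) + 3*1) = -4 + (-2 + 3) = -4 + 1 = -3)
b(s, H)**2 = 8**2 = 64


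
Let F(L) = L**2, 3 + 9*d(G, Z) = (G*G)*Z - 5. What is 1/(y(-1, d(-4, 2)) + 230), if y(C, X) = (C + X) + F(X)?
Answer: 9/2149 ≈ 0.0041880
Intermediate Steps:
d(G, Z) = -8/9 + Z*G**2/9 (d(G, Z) = -1/3 + ((G*G)*Z - 5)/9 = -1/3 + (G**2*Z - 5)/9 = -1/3 + (Z*G**2 - 5)/9 = -1/3 + (-5 + Z*G**2)/9 = -1/3 + (-5/9 + Z*G**2/9) = -8/9 + Z*G**2/9)
y(C, X) = C + X + X**2 (y(C, X) = (C + X) + X**2 = C + X + X**2)
1/(y(-1, d(-4, 2)) + 230) = 1/((-1 + (-8/9 + (1/9)*2*(-4)**2) + (-8/9 + (1/9)*2*(-4)**2)**2) + 230) = 1/((-1 + (-8/9 + (1/9)*2*16) + (-8/9 + (1/9)*2*16)**2) + 230) = 1/((-1 + (-8/9 + 32/9) + (-8/9 + 32/9)**2) + 230) = 1/((-1 + 8/3 + (8/3)**2) + 230) = 1/((-1 + 8/3 + 64/9) + 230) = 1/(79/9 + 230) = 1/(2149/9) = 9/2149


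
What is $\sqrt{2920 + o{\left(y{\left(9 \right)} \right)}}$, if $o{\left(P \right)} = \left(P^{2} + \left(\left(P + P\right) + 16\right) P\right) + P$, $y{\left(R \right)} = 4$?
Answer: $2 \sqrt{759} \approx 55.1$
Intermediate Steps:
$o{\left(P \right)} = P + P^{2} + P \left(16 + 2 P\right)$ ($o{\left(P \right)} = \left(P^{2} + \left(2 P + 16\right) P\right) + P = \left(P^{2} + \left(16 + 2 P\right) P\right) + P = \left(P^{2} + P \left(16 + 2 P\right)\right) + P = P + P^{2} + P \left(16 + 2 P\right)$)
$\sqrt{2920 + o{\left(y{\left(9 \right)} \right)}} = \sqrt{2920 + 4 \left(17 + 3 \cdot 4\right)} = \sqrt{2920 + 4 \left(17 + 12\right)} = \sqrt{2920 + 4 \cdot 29} = \sqrt{2920 + 116} = \sqrt{3036} = 2 \sqrt{759}$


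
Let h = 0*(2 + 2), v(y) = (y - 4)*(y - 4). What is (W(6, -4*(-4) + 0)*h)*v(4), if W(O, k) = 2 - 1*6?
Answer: 0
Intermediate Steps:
W(O, k) = -4 (W(O, k) = 2 - 6 = -4)
v(y) = (-4 + y)² (v(y) = (-4 + y)*(-4 + y) = (-4 + y)²)
h = 0 (h = 0*4 = 0)
(W(6, -4*(-4) + 0)*h)*v(4) = (-4*0)*(-4 + 4)² = 0*0² = 0*0 = 0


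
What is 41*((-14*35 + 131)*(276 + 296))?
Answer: -8419268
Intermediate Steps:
41*((-14*35 + 131)*(276 + 296)) = 41*((-490 + 131)*572) = 41*(-359*572) = 41*(-205348) = -8419268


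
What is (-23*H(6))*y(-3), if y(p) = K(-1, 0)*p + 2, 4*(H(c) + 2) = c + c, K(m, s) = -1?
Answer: -115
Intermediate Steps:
H(c) = -2 + c/2 (H(c) = -2 + (c + c)/4 = -2 + (2*c)/4 = -2 + c/2)
y(p) = 2 - p (y(p) = -p + 2 = 2 - p)
(-23*H(6))*y(-3) = (-23*(-2 + (1/2)*6))*(2 - 1*(-3)) = (-23*(-2 + 3))*(2 + 3) = -23*1*5 = -23*5 = -115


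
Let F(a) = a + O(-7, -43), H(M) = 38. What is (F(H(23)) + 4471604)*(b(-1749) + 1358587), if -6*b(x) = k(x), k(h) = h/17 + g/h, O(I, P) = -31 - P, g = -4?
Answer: 49263858970954663/8109 ≈ 6.0752e+12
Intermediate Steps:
k(h) = -4/h + h/17 (k(h) = h/17 - 4/h = -4/h + h/17)
F(a) = 12 + a (F(a) = a + (-31 - 1*(-43)) = a + (-31 + 43) = a + 12 = 12 + a)
b(x) = -x/102 + 2/(3*x) (b(x) = -(-4/x + x/17)/6 = -x/102 + 2/(3*x))
(F(H(23)) + 4471604)*(b(-1749) + 1358587) = ((12 + 38) + 4471604)*((1/102)*(68 - 1*(-1749)**2)/(-1749) + 1358587) = (50 + 4471604)*((1/102)*(-1/1749)*(68 - 1*3059001) + 1358587) = 4471654*((1/102)*(-1/1749)*(68 - 3059001) + 1358587) = 4471654*((1/102)*(-1/1749)*(-3058933) + 1358587) = 4471654*(3058933/178398 + 1358587) = 4471654*(242372262559/178398) = 49263858970954663/8109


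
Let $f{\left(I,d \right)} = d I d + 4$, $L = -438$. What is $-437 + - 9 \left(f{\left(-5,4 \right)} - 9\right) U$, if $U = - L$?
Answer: $334633$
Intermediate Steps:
$f{\left(I,d \right)} = 4 + I d^{2}$ ($f{\left(I,d \right)} = I d d + 4 = I d^{2} + 4 = 4 + I d^{2}$)
$U = 438$ ($U = \left(-1\right) \left(-438\right) = 438$)
$-437 + - 9 \left(f{\left(-5,4 \right)} - 9\right) U = -437 + - 9 \left(\left(4 - 5 \cdot 4^{2}\right) - 9\right) 438 = -437 + - 9 \left(\left(4 - 80\right) - 9\right) 438 = -437 + - 9 \left(-76 - 9\right) 438 = -437 + \left(-9\right) \left(-85\right) 438 = -437 + 765 \cdot 438 = -437 + 335070 = 334633$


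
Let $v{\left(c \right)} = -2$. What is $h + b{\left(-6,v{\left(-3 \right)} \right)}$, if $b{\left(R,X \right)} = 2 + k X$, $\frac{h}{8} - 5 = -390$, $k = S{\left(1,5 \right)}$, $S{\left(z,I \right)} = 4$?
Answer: $-3086$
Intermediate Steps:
$k = 4$
$h = -3080$ ($h = 40 + 8 \left(-390\right) = 40 - 3120 = -3080$)
$b{\left(R,X \right)} = 2 + 4 X$
$h + b{\left(-6,v{\left(-3 \right)} \right)} = -3080 + \left(2 + 4 \left(-2\right)\right) = -3080 + \left(2 - 8\right) = -3080 - 6 = -3086$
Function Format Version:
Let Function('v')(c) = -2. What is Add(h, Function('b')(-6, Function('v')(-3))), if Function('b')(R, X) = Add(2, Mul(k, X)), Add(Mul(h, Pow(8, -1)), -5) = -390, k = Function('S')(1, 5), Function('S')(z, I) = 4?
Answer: -3086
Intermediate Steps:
k = 4
h = -3080 (h = Add(40, Mul(8, -390)) = Add(40, -3120) = -3080)
Function('b')(R, X) = Add(2, Mul(4, X))
Add(h, Function('b')(-6, Function('v')(-3))) = Add(-3080, Add(2, Mul(4, -2))) = Add(-3080, Add(2, -8)) = Add(-3080, -6) = -3086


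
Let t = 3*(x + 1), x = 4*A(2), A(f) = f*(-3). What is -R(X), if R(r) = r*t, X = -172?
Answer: -11868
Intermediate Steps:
A(f) = -3*f
x = -24 (x = 4*(-3*2) = 4*(-6) = -24)
t = -69 (t = 3*(-24 + 1) = 3*(-23) = -69)
R(r) = -69*r (R(r) = r*(-69) = -69*r)
-R(X) = -(-69)*(-172) = -1*11868 = -11868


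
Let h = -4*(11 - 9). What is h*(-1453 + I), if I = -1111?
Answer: 20512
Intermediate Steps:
h = -8 (h = -4*2 = -8)
h*(-1453 + I) = -8*(-1453 - 1111) = -8*(-2564) = 20512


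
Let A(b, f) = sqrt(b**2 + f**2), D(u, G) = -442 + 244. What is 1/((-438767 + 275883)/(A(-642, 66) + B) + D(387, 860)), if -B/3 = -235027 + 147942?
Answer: -6778399221705/1346349183178898 - 244326*sqrt(11570)/673174591589449 ≈ -0.0050347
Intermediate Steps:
B = 261255 (B = -3*(-235027 + 147942) = -3*(-87085) = 261255)
D(u, G) = -198
1/((-438767 + 275883)/(A(-642, 66) + B) + D(387, 860)) = 1/((-438767 + 275883)/(sqrt((-642)**2 + 66**2) + 261255) - 198) = 1/(-162884/(sqrt(412164 + 4356) + 261255) - 198) = 1/(-162884/(sqrt(416520) + 261255) - 198) = 1/(-162884/(6*sqrt(11570) + 261255) - 198) = 1/(-162884/(261255 + 6*sqrt(11570)) - 198) = 1/(-198 - 162884/(261255 + 6*sqrt(11570)))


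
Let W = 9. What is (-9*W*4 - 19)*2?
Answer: -686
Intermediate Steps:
(-9*W*4 - 19)*2 = (-81*4 - 19)*2 = (-9*36 - 19)*2 = (-324 - 19)*2 = -343*2 = -686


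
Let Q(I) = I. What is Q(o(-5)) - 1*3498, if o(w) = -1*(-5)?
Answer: -3493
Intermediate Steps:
o(w) = 5
Q(o(-5)) - 1*3498 = 5 - 1*3498 = 5 - 3498 = -3493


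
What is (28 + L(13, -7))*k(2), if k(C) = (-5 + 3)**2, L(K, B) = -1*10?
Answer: 72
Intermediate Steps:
L(K, B) = -10
k(C) = 4 (k(C) = (-2)**2 = 4)
(28 + L(13, -7))*k(2) = (28 - 10)*4 = 18*4 = 72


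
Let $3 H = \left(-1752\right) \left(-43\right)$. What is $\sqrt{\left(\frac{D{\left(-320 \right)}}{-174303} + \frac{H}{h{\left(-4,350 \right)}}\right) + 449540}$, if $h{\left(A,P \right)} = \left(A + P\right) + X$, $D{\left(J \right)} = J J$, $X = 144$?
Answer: $\frac{4 \sqrt{116198521580087830}}{2033535} \approx 670.52$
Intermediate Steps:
$D{\left(J \right)} = J^{2}$
$H = 25112$ ($H = \frac{\left(-1752\right) \left(-43\right)}{3} = \frac{1}{3} \cdot 75336 = 25112$)
$h{\left(A,P \right)} = 144 + A + P$ ($h{\left(A,P \right)} = \left(A + P\right) + 144 = 144 + A + P$)
$\sqrt{\left(\frac{D{\left(-320 \right)}}{-174303} + \frac{H}{h{\left(-4,350 \right)}}\right) + 449540} = \sqrt{\left(\frac{\left(-320\right)^{2}}{-174303} + \frac{25112}{144 - 4 + 350}\right) + 449540} = \sqrt{\left(102400 \left(- \frac{1}{174303}\right) + \frac{25112}{490}\right) + 449540} = \sqrt{\left(- \frac{102400}{174303} + 25112 \cdot \frac{1}{490}\right) + 449540} = \sqrt{\left(- \frac{102400}{174303} + \frac{12556}{245}\right) + 449540} = \sqrt{\frac{2163460468}{42704235} + 449540} = \sqrt{\frac{19199425262368}{42704235}} = \frac{4 \sqrt{116198521580087830}}{2033535}$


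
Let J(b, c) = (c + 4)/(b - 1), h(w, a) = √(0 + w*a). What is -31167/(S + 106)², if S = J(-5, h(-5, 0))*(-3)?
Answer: -3463/1296 ≈ -2.6721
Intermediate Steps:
h(w, a) = √(a*w) (h(w, a) = √(0 + a*w) = √(a*w))
J(b, c) = (4 + c)/(-1 + b)
S = 2 (S = ((4 + √(0*(-5)))/(-1 - 5))*(-3) = ((4 + √0)/(-6))*(-3) = -(4 + 0)/6*(-3) = -⅙*4*(-3) = -⅔*(-3) = 2)
-31167/(S + 106)² = -31167/(2 + 106)² = -31167/(108²) = -31167/11664 = -31167*1/11664 = -3463/1296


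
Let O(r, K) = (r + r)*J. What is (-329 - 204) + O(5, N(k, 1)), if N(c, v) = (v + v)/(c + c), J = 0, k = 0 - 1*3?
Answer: -533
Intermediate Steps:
k = -3 (k = 0 - 3 = -3)
N(c, v) = v/c (N(c, v) = (2*v)/((2*c)) = (2*v)*(1/(2*c)) = v/c)
O(r, K) = 0 (O(r, K) = (r + r)*0 = (2*r)*0 = 0)
(-329 - 204) + O(5, N(k, 1)) = (-329 - 204) + 0 = -533 + 0 = -533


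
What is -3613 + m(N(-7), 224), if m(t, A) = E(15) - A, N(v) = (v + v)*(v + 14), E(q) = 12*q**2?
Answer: -1137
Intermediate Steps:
N(v) = 2*v*(14 + v) (N(v) = (2*v)*(14 + v) = 2*v*(14 + v))
m(t, A) = 2700 - A (m(t, A) = 12*15**2 - A = 12*225 - A = 2700 - A)
-3613 + m(N(-7), 224) = -3613 + (2700 - 1*224) = -3613 + (2700 - 224) = -3613 + 2476 = -1137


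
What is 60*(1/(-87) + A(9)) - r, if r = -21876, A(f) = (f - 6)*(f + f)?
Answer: 728344/29 ≈ 25115.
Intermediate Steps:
A(f) = 2*f*(-6 + f) (A(f) = (-6 + f)*(2*f) = 2*f*(-6 + f))
60*(1/(-87) + A(9)) - r = 60*(1/(-87) + 2*9*(-6 + 9)) - 1*(-21876) = 60*(-1/87 + 2*9*3) + 21876 = 60*(-1/87 + 54) + 21876 = 60*(4697/87) + 21876 = 93940/29 + 21876 = 728344/29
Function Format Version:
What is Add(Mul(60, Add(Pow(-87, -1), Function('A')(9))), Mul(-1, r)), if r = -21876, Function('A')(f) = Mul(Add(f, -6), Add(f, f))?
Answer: Rational(728344, 29) ≈ 25115.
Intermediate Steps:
Function('A')(f) = Mul(2, f, Add(-6, f)) (Function('A')(f) = Mul(Add(-6, f), Mul(2, f)) = Mul(2, f, Add(-6, f)))
Add(Mul(60, Add(Pow(-87, -1), Function('A')(9))), Mul(-1, r)) = Add(Mul(60, Add(Pow(-87, -1), Mul(2, 9, Add(-6, 9)))), Mul(-1, -21876)) = Add(Mul(60, Add(Rational(-1, 87), Mul(2, 9, 3))), 21876) = Add(Mul(60, Add(Rational(-1, 87), 54)), 21876) = Add(Mul(60, Rational(4697, 87)), 21876) = Add(Rational(93940, 29), 21876) = Rational(728344, 29)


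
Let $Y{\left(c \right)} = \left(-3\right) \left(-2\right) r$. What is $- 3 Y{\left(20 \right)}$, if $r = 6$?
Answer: $-108$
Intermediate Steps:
$Y{\left(c \right)} = 36$ ($Y{\left(c \right)} = \left(-3\right) \left(-2\right) 6 = 6 \cdot 6 = 36$)
$- 3 Y{\left(20 \right)} = \left(-3\right) 36 = -108$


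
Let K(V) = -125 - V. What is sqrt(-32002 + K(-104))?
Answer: I*sqrt(32023) ≈ 178.95*I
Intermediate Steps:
sqrt(-32002 + K(-104)) = sqrt(-32002 + (-125 - 1*(-104))) = sqrt(-32002 + (-125 + 104)) = sqrt(-32002 - 21) = sqrt(-32023) = I*sqrt(32023)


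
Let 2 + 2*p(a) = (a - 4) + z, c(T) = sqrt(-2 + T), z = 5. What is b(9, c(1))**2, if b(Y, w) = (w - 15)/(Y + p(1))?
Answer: (15 - I)**2/81 ≈ 2.7654 - 0.37037*I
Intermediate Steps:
p(a) = -1/2 + a/2 (p(a) = -1 + ((a - 4) + 5)/2 = -1 + ((-4 + a) + 5)/2 = -1 + (1 + a)/2 = -1 + (1/2 + a/2) = -1/2 + a/2)
b(Y, w) = (-15 + w)/Y (b(Y, w) = (w - 15)/(Y + (-1/2 + (1/2)*1)) = (-15 + w)/(Y + (-1/2 + 1/2)) = (-15 + w)/(Y + 0) = (-15 + w)/Y)
b(9, c(1))**2 = ((-15 + sqrt(-2 + 1))/9)**2 = ((-15 + sqrt(-1))/9)**2 = ((-15 + I)/9)**2 = (-5/3 + I/9)**2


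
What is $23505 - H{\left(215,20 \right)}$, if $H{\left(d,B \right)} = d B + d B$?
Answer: $14905$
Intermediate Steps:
$H{\left(d,B \right)} = 2 B d$ ($H{\left(d,B \right)} = B d + B d = 2 B d$)
$23505 - H{\left(215,20 \right)} = 23505 - 2 \cdot 20 \cdot 215 = 23505 - 8600 = 14905$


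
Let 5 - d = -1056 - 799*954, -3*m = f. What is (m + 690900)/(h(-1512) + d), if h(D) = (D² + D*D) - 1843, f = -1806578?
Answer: 1939639/8000628 ≈ 0.24244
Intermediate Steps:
m = 1806578/3 (m = -⅓*(-1806578) = 1806578/3 ≈ 6.0219e+5)
h(D) = -1843 + 2*D² (h(D) = (D² + D²) - 1843 = 2*D² - 1843 = -1843 + 2*D²)
d = 763307 (d = 5 - (-1056 - 799*954) = 5 - (-1056 - 762246) = 5 - 1*(-763302) = 5 + 763302 = 763307)
(m + 690900)/(h(-1512) + d) = (1806578/3 + 690900)/((-1843 + 2*(-1512)²) + 763307) = 3879278/(3*((-1843 + 2*2286144) + 763307)) = 3879278/(3*((-1843 + 4572288) + 763307)) = 3879278/(3*(4570445 + 763307)) = (3879278/3)/5333752 = (3879278/3)*(1/5333752) = 1939639/8000628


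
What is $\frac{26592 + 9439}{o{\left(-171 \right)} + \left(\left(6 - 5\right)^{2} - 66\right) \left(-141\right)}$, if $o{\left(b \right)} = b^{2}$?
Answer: $\frac{36031}{38406} \approx 0.93816$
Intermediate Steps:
$\frac{26592 + 9439}{o{\left(-171 \right)} + \left(\left(6 - 5\right)^{2} - 66\right) \left(-141\right)} = \frac{26592 + 9439}{\left(-171\right)^{2} + \left(\left(6 - 5\right)^{2} - 66\right) \left(-141\right)} = \frac{36031}{29241 + \left(1^{2} - 66\right) \left(-141\right)} = \frac{36031}{29241 + \left(1 - 66\right) \left(-141\right)} = \frac{36031}{29241 - -9165} = \frac{36031}{29241 + 9165} = \frac{36031}{38406}$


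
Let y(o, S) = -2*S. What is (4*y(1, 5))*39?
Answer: -1560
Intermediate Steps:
(4*y(1, 5))*39 = (4*(-2*5))*39 = (4*(-10))*39 = -40*39 = -1560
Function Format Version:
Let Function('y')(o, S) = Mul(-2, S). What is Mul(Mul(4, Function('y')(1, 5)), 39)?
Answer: -1560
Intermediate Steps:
Mul(Mul(4, Function('y')(1, 5)), 39) = Mul(Mul(4, Mul(-2, 5)), 39) = Mul(Mul(4, -10), 39) = Mul(-40, 39) = -1560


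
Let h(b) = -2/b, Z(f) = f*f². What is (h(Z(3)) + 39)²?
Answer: 1104601/729 ≈ 1515.2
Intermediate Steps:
Z(f) = f³
(h(Z(3)) + 39)² = (-2/(3³) + 39)² = (-2/27 + 39)² = (1051/27)² = 1104601/729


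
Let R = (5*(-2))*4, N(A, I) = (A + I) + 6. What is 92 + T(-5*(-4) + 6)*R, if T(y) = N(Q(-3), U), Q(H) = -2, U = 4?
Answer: -228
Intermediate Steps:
N(A, I) = 6 + A + I
T(y) = 8 (T(y) = 6 - 2 + 4 = 8)
R = -40 (R = -10*4 = -40)
92 + T(-5*(-4) + 6)*R = 92 + 8*(-40) = 92 - 320 = -228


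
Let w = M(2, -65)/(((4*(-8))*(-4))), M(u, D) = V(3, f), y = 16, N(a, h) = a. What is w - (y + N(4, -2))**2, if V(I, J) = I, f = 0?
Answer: -51197/128 ≈ -399.98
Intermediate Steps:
M(u, D) = 3
w = 3/128 (w = 3/(((4*(-8))*(-4))) = 3/((-32*(-4))) = 3/128 ≈ 0.023438)
w - (y + N(4, -2))**2 = 3/128 - (16 + 4)**2 = 3/128 - 1*20**2 = 3/128 - 1*400 = 3/128 - 400 = -51197/128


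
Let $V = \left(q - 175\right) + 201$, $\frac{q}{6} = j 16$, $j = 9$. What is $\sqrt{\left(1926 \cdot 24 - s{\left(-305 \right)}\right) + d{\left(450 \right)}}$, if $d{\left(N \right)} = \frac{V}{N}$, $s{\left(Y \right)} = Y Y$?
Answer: $\frac{2 i \sqrt{2632445}}{15} \approx 216.33 i$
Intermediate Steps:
$q = 864$ ($q = 6 \cdot 9 \cdot 16 = 6 \cdot 144 = 864$)
$V = 890$ ($V = \left(864 - 175\right) + 201 = 689 + 201 = 890$)
$s{\left(Y \right)} = Y^{2}$
$d{\left(N \right)} = \frac{890}{N}$
$\sqrt{\left(1926 \cdot 24 - s{\left(-305 \right)}\right) + d{\left(450 \right)}} = \sqrt{\left(1926 \cdot 24 - \left(-305\right)^{2}\right) + \frac{890}{450}} = \sqrt{\left(46224 - 93025\right) + 890 \cdot \frac{1}{450}} = \sqrt{\left(46224 - 93025\right) + \frac{89}{45}} = \sqrt{-46801 + \frac{89}{45}} = \sqrt{- \frac{2105956}{45}} = \frac{2 i \sqrt{2632445}}{15}$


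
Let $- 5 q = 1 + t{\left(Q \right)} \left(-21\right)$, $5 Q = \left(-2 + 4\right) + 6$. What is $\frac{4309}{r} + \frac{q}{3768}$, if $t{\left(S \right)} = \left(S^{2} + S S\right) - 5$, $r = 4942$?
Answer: $\frac{507431699}{581920500} \approx 0.87199$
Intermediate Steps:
$Q = \frac{8}{5}$ ($Q = \frac{\left(-2 + 4\right) + 6}{5} = \frac{2 + 6}{5} = \frac{1}{5} \cdot 8 = \frac{8}{5} \approx 1.6$)
$t{\left(S \right)} = -5 + 2 S^{2}$ ($t{\left(S \right)} = \left(S^{2} + S^{2}\right) - 5 = 2 S^{2} - 5 = -5 + 2 S^{2}$)
$q = \frac{38}{125}$ ($q = - \frac{1 + \left(-5 + 2 \left(\frac{8}{5}\right)^{2}\right) \left(-21\right)}{5} = - \frac{1 + \left(-5 + 2 \cdot \frac{64}{25}\right) \left(-21\right)}{5} = - \frac{1 + \left(-5 + \frac{128}{25}\right) \left(-21\right)}{5} = - \frac{1 + \frac{3}{25} \left(-21\right)}{5} = - \frac{1 - \frac{63}{25}}{5} = \left(- \frac{1}{5}\right) \left(- \frac{38}{25}\right) = \frac{38}{125} \approx 0.304$)
$\frac{4309}{r} + \frac{q}{3768} = \frac{4309}{4942} + \frac{38}{125 \cdot 3768} = 4309 \cdot \frac{1}{4942} + \frac{38}{125} \cdot \frac{1}{3768} = \frac{4309}{4942} + \frac{19}{235500} = \frac{507431699}{581920500}$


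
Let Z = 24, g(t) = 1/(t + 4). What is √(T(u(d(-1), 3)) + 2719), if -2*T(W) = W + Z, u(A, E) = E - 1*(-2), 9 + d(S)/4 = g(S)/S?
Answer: 3*√1202/2 ≈ 52.005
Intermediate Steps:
g(t) = 1/(4 + t)
d(S) = -36 + 4/(S*(4 + S)) (d(S) = -36 + 4*(1/((4 + S)*S)) = -36 + 4*(1/(S*(4 + S))) = -36 + 4/(S*(4 + S)))
u(A, E) = 2 + E (u(A, E) = E + 2 = 2 + E)
T(W) = -12 - W/2 (T(W) = -(W + 24)/2 = -(24 + W)/2 = -12 - W/2)
√(T(u(d(-1), 3)) + 2719) = √((-12 - (2 + 3)/2) + 2719) = √((-12 - ½*5) + 2719) = √((-12 - 5/2) + 2719) = √(-29/2 + 2719) = √(5409/2) = 3*√1202/2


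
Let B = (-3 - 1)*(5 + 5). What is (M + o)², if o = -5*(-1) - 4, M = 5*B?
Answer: 39601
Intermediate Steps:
B = -40 (B = -4*10 = -40)
M = -200 (M = 5*(-40) = -200)
o = 1 (o = 5 - 4 = 1)
(M + o)² = (-200 + 1)² = (-199)² = 39601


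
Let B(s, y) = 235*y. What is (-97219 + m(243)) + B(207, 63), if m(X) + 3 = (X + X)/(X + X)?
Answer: -82416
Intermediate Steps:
m(X) = -2 (m(X) = -3 + (X + X)/(X + X) = -3 + (2*X)/((2*X)) = -3 + (2*X)*(1/(2*X)) = -3 + 1 = -2)
(-97219 + m(243)) + B(207, 63) = (-97219 - 2) + 235*63 = -97221 + 14805 = -82416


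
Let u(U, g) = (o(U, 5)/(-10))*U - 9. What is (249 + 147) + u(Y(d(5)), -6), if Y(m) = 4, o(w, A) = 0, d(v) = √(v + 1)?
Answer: 387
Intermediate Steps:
d(v) = √(1 + v)
u(U, g) = -9 (u(U, g) = (0/(-10))*U - 9 = (0*(-⅒))*U - 9 = 0*U - 9 = 0 - 9 = -9)
(249 + 147) + u(Y(d(5)), -6) = (249 + 147) - 9 = 396 - 9 = 387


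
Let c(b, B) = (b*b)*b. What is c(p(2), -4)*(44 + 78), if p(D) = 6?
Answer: 26352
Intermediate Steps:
c(b, B) = b³ (c(b, B) = b²*b = b³)
c(p(2), -4)*(44 + 78) = 6³*(44 + 78) = 216*122 = 26352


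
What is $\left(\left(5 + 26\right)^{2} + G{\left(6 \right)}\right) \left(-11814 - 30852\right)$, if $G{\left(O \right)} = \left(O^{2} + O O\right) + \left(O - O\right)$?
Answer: $-44073978$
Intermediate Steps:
$G{\left(O \right)} = 2 O^{2}$ ($G{\left(O \right)} = \left(O^{2} + O^{2}\right) + 0 = 2 O^{2} + 0 = 2 O^{2}$)
$\left(\left(5 + 26\right)^{2} + G{\left(6 \right)}\right) \left(-11814 - 30852\right) = \left(\left(5 + 26\right)^{2} + 2 \cdot 6^{2}\right) \left(-11814 - 30852\right) = \left(31^{2} + 2 \cdot 36\right) \left(-42666\right) = \left(961 + 72\right) \left(-42666\right) = 1033 \left(-42666\right) = -44073978$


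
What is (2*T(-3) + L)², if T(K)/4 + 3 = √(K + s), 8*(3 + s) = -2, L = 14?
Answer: -300 - 400*I ≈ -300.0 - 400.0*I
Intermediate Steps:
s = -13/4 (s = -3 + (⅛)*(-2) = -3 - ¼ = -13/4 ≈ -3.2500)
T(K) = -12 + 4*√(-13/4 + K) (T(K) = -12 + 4*√(K - 13/4) = -12 + 4*√(-13/4 + K))
(2*T(-3) + L)² = (2*(-12 + 2*√(-13 + 4*(-3))) + 14)² = (2*(-12 + 2*√(-13 - 12)) + 14)² = (2*(-12 + 2*√(-25)) + 14)² = (2*(-12 + 2*(5*I)) + 14)² = (2*(-12 + 10*I) + 14)² = ((-24 + 20*I) + 14)² = (-10 + 20*I)²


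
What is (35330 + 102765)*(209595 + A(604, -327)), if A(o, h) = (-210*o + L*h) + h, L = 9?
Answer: 10976481075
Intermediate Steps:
A(o, h) = -210*o + 10*h (A(o, h) = (-210*o + 9*h) + h = -210*o + 10*h)
(35330 + 102765)*(209595 + A(604, -327)) = (35330 + 102765)*(209595 + (-210*604 + 10*(-327))) = 138095*(209595 + (-126840 - 3270)) = 138095*(209595 - 130110) = 138095*79485 = 10976481075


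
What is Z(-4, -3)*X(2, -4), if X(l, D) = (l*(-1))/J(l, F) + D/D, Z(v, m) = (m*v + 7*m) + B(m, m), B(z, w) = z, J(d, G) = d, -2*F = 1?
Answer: 0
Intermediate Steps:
F = -½ (F = -½*1 = -½ ≈ -0.50000)
Z(v, m) = 8*m + m*v (Z(v, m) = (m*v + 7*m) + m = (7*m + m*v) + m = 8*m + m*v)
X(l, D) = 0 (X(l, D) = (l*(-1))/l + D/D = (-l)/l + 1 = -1 + 1 = 0)
Z(-4, -3)*X(2, -4) = -3*(8 - 4)*0 = -3*4*0 = -12*0 = 0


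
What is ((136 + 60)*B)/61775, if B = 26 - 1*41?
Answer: -84/1765 ≈ -0.047592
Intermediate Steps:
B = -15 (B = 26 - 41 = -15)
((136 + 60)*B)/61775 = ((136 + 60)*(-15))/61775 = (196*(-15))*(1/61775) = -2940*1/61775 = -84/1765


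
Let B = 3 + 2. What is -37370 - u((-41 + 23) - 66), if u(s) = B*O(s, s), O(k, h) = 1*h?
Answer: -36950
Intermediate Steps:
O(k, h) = h
B = 5
u(s) = 5*s
-37370 - u((-41 + 23) - 66) = -37370 - 5*((-41 + 23) - 66) = -37370 - 5*(-18 - 66) = -37370 - 5*(-84) = -37370 - 1*(-420) = -37370 + 420 = -36950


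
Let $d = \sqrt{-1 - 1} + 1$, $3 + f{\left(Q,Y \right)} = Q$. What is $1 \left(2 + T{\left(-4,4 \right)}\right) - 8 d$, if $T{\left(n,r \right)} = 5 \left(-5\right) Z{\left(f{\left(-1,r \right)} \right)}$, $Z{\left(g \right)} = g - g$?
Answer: $-6 - 8 i \sqrt{2} \approx -6.0 - 11.314 i$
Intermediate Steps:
$f{\left(Q,Y \right)} = -3 + Q$
$Z{\left(g \right)} = 0$
$T{\left(n,r \right)} = 0$ ($T{\left(n,r \right)} = 5 \left(-5\right) 0 = \left(-25\right) 0 = 0$)
$d = 1 + i \sqrt{2}$ ($d = \sqrt{-2} + 1 = i \sqrt{2} + 1 = 1 + i \sqrt{2} \approx 1.0 + 1.4142 i$)
$1 \left(2 + T{\left(-4,4 \right)}\right) - 8 d = 1 \left(2 + 0\right) - 8 \left(1 + i \sqrt{2}\right) = 1 \cdot 2 - \left(8 + 8 i \sqrt{2}\right) = 2 - \left(8 + 8 i \sqrt{2}\right) = -6 - 8 i \sqrt{2}$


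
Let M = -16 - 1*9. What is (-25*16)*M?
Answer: 10000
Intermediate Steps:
M = -25 (M = -16 - 9 = -25)
(-25*16)*M = -25*16*(-25) = -400*(-25) = 10000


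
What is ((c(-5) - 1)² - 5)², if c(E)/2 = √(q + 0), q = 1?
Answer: 16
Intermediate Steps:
c(E) = 2 (c(E) = 2*√(1 + 0) = 2*√1 = 2*1 = 2)
((c(-5) - 1)² - 5)² = ((2 - 1)² - 5)² = (1² - 5)² = (1 - 5)² = (-4)² = 16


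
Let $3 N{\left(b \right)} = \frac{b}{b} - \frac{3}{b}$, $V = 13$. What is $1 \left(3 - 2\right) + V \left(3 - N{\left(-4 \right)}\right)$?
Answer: $\frac{389}{12} \approx 32.417$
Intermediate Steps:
$N{\left(b \right)} = \frac{1}{3} - \frac{1}{b}$ ($N{\left(b \right)} = \frac{\frac{b}{b} - \frac{3}{b}}{3} = \frac{1 - \frac{3}{b}}{3} = \frac{1}{3} - \frac{1}{b}$)
$1 \left(3 - 2\right) + V \left(3 - N{\left(-4 \right)}\right) = 1 \left(3 - 2\right) + 13 \left(3 - \frac{-3 - 4}{3 \left(-4\right)}\right) = 1 \cdot 1 + 13 \left(3 - \frac{1}{3} \left(- \frac{1}{4}\right) \left(-7\right)\right) = 1 + 13 \left(3 - \frac{7}{12}\right) = 1 + 13 \cdot \frac{29}{12} = 1 + \frac{377}{12} = \frac{389}{12}$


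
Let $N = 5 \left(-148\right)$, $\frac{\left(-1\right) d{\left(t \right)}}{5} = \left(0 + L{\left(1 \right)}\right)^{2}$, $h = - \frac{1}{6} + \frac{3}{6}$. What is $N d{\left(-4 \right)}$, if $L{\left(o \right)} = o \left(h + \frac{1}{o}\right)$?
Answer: $\frac{59200}{9} \approx 6577.8$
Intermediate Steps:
$h = \frac{1}{3}$ ($h = \left(-1\right) \frac{1}{6} + 3 \cdot \frac{1}{6} = - \frac{1}{6} + \frac{1}{2} = \frac{1}{3} \approx 0.33333$)
$L{\left(o \right)} = o \left(\frac{1}{3} + \frac{1}{o}\right)$
$d{\left(t \right)} = - \frac{80}{9}$ ($d{\left(t \right)} = - 5 \left(0 + \left(1 + \frac{1}{3} \cdot 1\right)\right)^{2} = - 5 \left(0 + \left(1 + \frac{1}{3}\right)\right)^{2} = - 5 \left(0 + \frac{4}{3}\right)^{2} = - 5 \left(\frac{4}{3}\right)^{2} = \left(-5\right) \frac{16}{9} = - \frac{80}{9}$)
$N = -740$
$N d{\left(-4 \right)} = \left(-740\right) \left(- \frac{80}{9}\right) = \frac{59200}{9}$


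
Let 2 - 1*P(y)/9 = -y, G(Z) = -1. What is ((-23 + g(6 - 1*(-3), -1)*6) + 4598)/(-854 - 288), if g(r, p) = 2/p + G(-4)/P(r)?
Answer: -150577/37686 ≈ -3.9956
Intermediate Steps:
P(y) = 18 + 9*y (P(y) = 18 - (-9)*y = 18 + 9*y)
g(r, p) = -1/(18 + 9*r) + 2/p (g(r, p) = 2/p - 1/(18 + 9*r) = -1/(18 + 9*r) + 2/p)
((-23 + g(6 - 1*(-3), -1)*6) + 4598)/(-854 - 288) = ((-23 + ((⅑)*(36 - 1*(-1) + 18*(6 - 1*(-3)))/(-1*(2 + (6 - 1*(-3)))))*6) + 4598)/(-854 - 288) = ((-23 + ((⅑)*(-1)*(36 + 1 + 18*(6 + 3))/(2 + (6 + 3)))*6) + 4598)/(-1142) = ((-23 + ((⅑)*(-1)*(36 + 1 + 18*9)/(2 + 9))*6) + 4598)*(-1/1142) = ((-23 + ((⅑)*(-1)*(36 + 1 + 162)/11)*6) + 4598)*(-1/1142) = ((-23 + ((⅑)*(-1)*(1/11)*199)*6) + 4598)*(-1/1142) = ((-23 - 199/99*6) + 4598)*(-1/1142) = ((-23 - 398/33) + 4598)*(-1/1142) = (-1157/33 + 4598)*(-1/1142) = (150577/33)*(-1/1142) = -150577/37686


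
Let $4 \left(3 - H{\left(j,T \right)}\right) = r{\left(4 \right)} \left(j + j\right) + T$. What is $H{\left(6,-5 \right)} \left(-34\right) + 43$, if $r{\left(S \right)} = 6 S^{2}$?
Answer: $\frac{19381}{2} \approx 9690.5$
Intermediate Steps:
$H{\left(j,T \right)} = 3 - 48 j - \frac{T}{4}$ ($H{\left(j,T \right)} = 3 - \frac{6 \cdot 4^{2} \left(j + j\right) + T}{4} = 3 - \frac{6 \cdot 16 \cdot 2 j + T}{4} = 3 - \frac{96 \cdot 2 j + T}{4} = 3 - \frac{192 j + T}{4} = 3 - \frac{T + 192 j}{4} = 3 - \left(48 j + \frac{T}{4}\right) = 3 - 48 j - \frac{T}{4}$)
$H{\left(6,-5 \right)} \left(-34\right) + 43 = \left(3 - 288 - - \frac{5}{4}\right) \left(-34\right) + 43 = \left(3 - 288 + \frac{5}{4}\right) \left(-34\right) + 43 = \left(- \frac{1135}{4}\right) \left(-34\right) + 43 = \frac{19295}{2} + 43 = \frac{19381}{2}$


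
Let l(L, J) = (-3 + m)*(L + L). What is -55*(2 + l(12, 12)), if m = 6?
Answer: -4070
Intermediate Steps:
l(L, J) = 6*L (l(L, J) = (-3 + 6)*(L + L) = 3*(2*L) = 6*L)
-55*(2 + l(12, 12)) = -55*(2 + 6*12) = -55*(2 + 72) = -55*74 = -4070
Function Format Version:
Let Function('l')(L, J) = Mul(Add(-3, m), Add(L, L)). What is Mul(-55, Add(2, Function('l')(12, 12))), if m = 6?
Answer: -4070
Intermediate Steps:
Function('l')(L, J) = Mul(6, L) (Function('l')(L, J) = Mul(Add(-3, 6), Add(L, L)) = Mul(3, Mul(2, L)) = Mul(6, L))
Mul(-55, Add(2, Function('l')(12, 12))) = Mul(-55, Add(2, Mul(6, 12))) = Mul(-55, Add(2, 72)) = Mul(-55, 74) = -4070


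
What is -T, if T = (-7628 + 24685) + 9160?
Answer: -26217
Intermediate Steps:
T = 26217 (T = 17057 + 9160 = 26217)
-T = -1*26217 = -26217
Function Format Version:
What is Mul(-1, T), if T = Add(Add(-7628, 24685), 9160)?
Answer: -26217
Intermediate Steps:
T = 26217 (T = Add(17057, 9160) = 26217)
Mul(-1, T) = Mul(-1, 26217) = -26217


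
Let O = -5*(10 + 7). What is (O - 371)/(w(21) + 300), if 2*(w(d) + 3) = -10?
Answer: -114/73 ≈ -1.5616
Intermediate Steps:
w(d) = -8 (w(d) = -3 + (½)*(-10) = -3 - 5 = -8)
O = -85 (O = -5*17 = -85)
(O - 371)/(w(21) + 300) = (-85 - 371)/(-8 + 300) = -456/292 = -456*1/292 = -114/73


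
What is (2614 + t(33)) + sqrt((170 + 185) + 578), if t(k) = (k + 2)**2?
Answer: 3839 + sqrt(933) ≈ 3869.5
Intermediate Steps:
t(k) = (2 + k)**2
(2614 + t(33)) + sqrt((170 + 185) + 578) = (2614 + (2 + 33)**2) + sqrt((170 + 185) + 578) = (2614 + 35**2) + sqrt(355 + 578) = (2614 + 1225) + sqrt(933) = 3839 + sqrt(933)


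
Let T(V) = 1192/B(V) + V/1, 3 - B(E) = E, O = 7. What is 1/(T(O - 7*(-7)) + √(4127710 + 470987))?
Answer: -31376/4304861899 + 2809*√4598697/12914585697 ≈ 0.00045914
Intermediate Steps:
B(E) = 3 - E
T(V) = V + 1192/(3 - V) (T(V) = 1192/(3 - V) + V/1 = 1192/(3 - V) + V*1 = 1192/(3 - V) + V = V + 1192/(3 - V))
1/(T(O - 7*(-7)) + √(4127710 + 470987)) = 1/((-1192 + (7 - 7*(-7))*(-3 + (7 - 7*(-7))))/(-3 + (7 - 7*(-7))) + √(4127710 + 470987)) = 1/((-1192 + (7 + 49)*(-3 + (7 + 49)))/(-3 + (7 + 49)) + √4598697) = 1/((-1192 + 56*(-3 + 56))/(-3 + 56) + √4598697) = 1/((-1192 + 56*53)/53 + √4598697) = 1/((-1192 + 2968)/53 + √4598697) = 1/((1/53)*1776 + √4598697) = 1/(1776/53 + √4598697)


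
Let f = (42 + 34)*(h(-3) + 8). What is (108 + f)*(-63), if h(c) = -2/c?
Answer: -48300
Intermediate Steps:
f = 1976/3 (f = (42 + 34)*(-2/(-3) + 8) = 76*(-2*(-⅓) + 8) = 76*(⅔ + 8) = 76*(26/3) = 1976/3 ≈ 658.67)
(108 + f)*(-63) = (108 + 1976/3)*(-63) = (2300/3)*(-63) = -48300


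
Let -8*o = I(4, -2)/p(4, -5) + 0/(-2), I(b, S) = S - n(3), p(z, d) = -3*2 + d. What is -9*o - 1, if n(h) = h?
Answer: -43/88 ≈ -0.48864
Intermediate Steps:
p(z, d) = -6 + d
I(b, S) = -3 + S (I(b, S) = S - 1*3 = S - 3 = -3 + S)
o = -5/88 (o = -((-3 - 2)/(-6 - 5) + 0/(-2))/8 = -(-5/(-11) + 0*(-½))/8 = -(-5*(-1/11) + 0)/8 = -(5/11 + 0)/8 = -⅛*5/11 = -5/88 ≈ -0.056818)
-9*o - 1 = -9*(-5/88) - 1 = 45/88 - 1 = -43/88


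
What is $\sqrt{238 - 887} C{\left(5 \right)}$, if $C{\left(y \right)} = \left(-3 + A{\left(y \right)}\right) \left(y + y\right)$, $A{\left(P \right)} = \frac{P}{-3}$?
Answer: $- \frac{140 i \sqrt{649}}{3} \approx - 1188.9 i$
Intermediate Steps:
$A{\left(P \right)} = - \frac{P}{3}$ ($A{\left(P \right)} = P \left(- \frac{1}{3}\right) = - \frac{P}{3}$)
$C{\left(y \right)} = 2 y \left(-3 - \frac{y}{3}\right)$ ($C{\left(y \right)} = \left(-3 - \frac{y}{3}\right) \left(y + y\right) = \left(-3 - \frac{y}{3}\right) 2 y = 2 y \left(-3 - \frac{y}{3}\right)$)
$\sqrt{238 - 887} C{\left(5 \right)} = \sqrt{238 - 887} \left(\left(- \frac{2}{3}\right) 5 \left(9 + 5\right)\right) = \sqrt{-649} \left(\left(- \frac{2}{3}\right) 5 \cdot 14\right) = i \sqrt{649} \left(- \frac{140}{3}\right) = - \frac{140 i \sqrt{649}}{3}$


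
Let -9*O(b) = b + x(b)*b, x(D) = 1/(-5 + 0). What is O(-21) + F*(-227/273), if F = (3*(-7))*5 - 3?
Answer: 125128/1365 ≈ 91.669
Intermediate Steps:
x(D) = -1/5 (x(D) = 1/(-5) = -1/5)
F = -108 (F = -21*5 - 3 = -105 - 3 = -108)
O(b) = -4*b/45 (O(b) = -(b - b/5)/9 = -4*b/45)
O(-21) + F*(-227/273) = -4/45*(-21) - (-24516)/273 = 28/15 - (-24516)/273 = 28/15 - 108*(-227/273) = 28/15 + 8172/91 = 125128/1365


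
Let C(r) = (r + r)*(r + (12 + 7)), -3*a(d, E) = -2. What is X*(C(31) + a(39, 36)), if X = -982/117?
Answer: -9134564/351 ≈ -26024.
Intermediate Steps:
a(d, E) = 2/3 (a(d, E) = -1/3*(-2) = 2/3)
X = -982/117 (X = -982*1/117 = -982/117 ≈ -8.3932)
C(r) = 2*r*(19 + r) (C(r) = (2*r)*(r + 19) = (2*r)*(19 + r) = 2*r*(19 + r))
X*(C(31) + a(39, 36)) = -982*(2*31*(19 + 31) + 2/3)/117 = -982*(2*31*50 + 2/3)/117 = -982*(3100 + 2/3)/117 = -982/117*9302/3 = -9134564/351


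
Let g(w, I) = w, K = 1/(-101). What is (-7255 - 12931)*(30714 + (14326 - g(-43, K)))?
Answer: -910045438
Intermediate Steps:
K = -1/101 ≈ -0.0099010
(-7255 - 12931)*(30714 + (14326 - g(-43, K))) = (-7255 - 12931)*(30714 + (14326 - 1*(-43))) = -20186*(30714 + (14326 + 43)) = -20186*(30714 + 14369) = -20186*45083 = -910045438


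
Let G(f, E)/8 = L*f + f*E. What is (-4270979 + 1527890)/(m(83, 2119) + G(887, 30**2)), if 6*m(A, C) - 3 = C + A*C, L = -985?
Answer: 1828726/382329 ≈ 4.7831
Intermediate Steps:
m(A, C) = 1/2 + C/6 + A*C/6 (m(A, C) = 1/2 + (C + A*C)/6 = 1/2 + (C/6 + A*C/6) = 1/2 + C/6 + A*C/6)
G(f, E) = -7880*f + 8*E*f (G(f, E) = 8*(-985*f + f*E) = 8*(-985*f + E*f) = -7880*f + 8*E*f)
(-4270979 + 1527890)/(m(83, 2119) + G(887, 30**2)) = (-4270979 + 1527890)/((1/2 + (1/6)*2119 + (1/6)*83*2119) + 8*887*(-985 + 30**2)) = -2743089/((1/2 + 2119/6 + 175877/6) + 8*887*(-985 + 900)) = -2743089/(59333/2 + 8*887*(-85)) = -2743089/(59333/2 - 603160) = -2743089/(-1146987/2) = -2743089*(-2/1146987) = 1828726/382329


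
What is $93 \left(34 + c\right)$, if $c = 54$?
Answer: $8184$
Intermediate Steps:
$93 \left(34 + c\right) = 93 \left(34 + 54\right) = 93 \cdot 88 = 8184$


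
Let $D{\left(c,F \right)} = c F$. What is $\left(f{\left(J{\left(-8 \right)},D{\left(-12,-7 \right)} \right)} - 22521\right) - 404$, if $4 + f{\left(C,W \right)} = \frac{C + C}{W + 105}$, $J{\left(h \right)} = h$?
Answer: $- \frac{4333597}{189} \approx -22929.0$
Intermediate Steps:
$D{\left(c,F \right)} = F c$
$f{\left(C,W \right)} = -4 + \frac{2 C}{105 + W}$ ($f{\left(C,W \right)} = -4 + \frac{C + C}{W + 105} = -4 + \frac{2 C}{105 + W}$)
$\left(f{\left(J{\left(-8 \right)},D{\left(-12,-7 \right)} \right)} - 22521\right) - 404 = \left(\frac{2 \left(-210 - 8 - 2 \left(\left(-7\right) \left(-12\right)\right)\right)}{105 - -84} - 22521\right) - 404 = \left(\frac{2 \left(-210 - 8 - 168\right)}{105 + 84} - 22521\right) - 404 = \left(\frac{2 \left(-210 - 8 - 168\right)}{189} - 22521\right) - 404 = \left(2 \cdot \frac{1}{189} \left(-386\right) - 22521\right) - 404 = \left(- \frac{772}{189} - 22521\right) - 404 = - \frac{4257241}{189} - 404 = - \frac{4333597}{189}$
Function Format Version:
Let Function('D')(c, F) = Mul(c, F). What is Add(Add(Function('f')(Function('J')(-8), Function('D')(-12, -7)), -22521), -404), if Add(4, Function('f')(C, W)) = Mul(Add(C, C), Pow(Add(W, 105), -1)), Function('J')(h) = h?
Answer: Rational(-4333597, 189) ≈ -22929.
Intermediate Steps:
Function('D')(c, F) = Mul(F, c)
Function('f')(C, W) = Add(-4, Mul(2, C, Pow(Add(105, W), -1))) (Function('f')(C, W) = Add(-4, Mul(Add(C, C), Pow(Add(W, 105), -1))) = Add(-4, Mul(Mul(2, C), Pow(Add(105, W), -1))) = Add(-4, Mul(2, C, Pow(Add(105, W), -1))))
Add(Add(Function('f')(Function('J')(-8), Function('D')(-12, -7)), -22521), -404) = Add(Add(Mul(2, Pow(Add(105, Mul(-7, -12)), -1), Add(-210, -8, Mul(-2, Mul(-7, -12)))), -22521), -404) = Add(Add(Mul(2, Pow(Add(105, 84), -1), Add(-210, -8, Mul(-2, 84))), -22521), -404) = Add(Add(Mul(2, Pow(189, -1), Add(-210, -8, -168)), -22521), -404) = Add(Add(Mul(2, Rational(1, 189), -386), -22521), -404) = Add(Add(Rational(-772, 189), -22521), -404) = Add(Rational(-4257241, 189), -404) = Rational(-4333597, 189)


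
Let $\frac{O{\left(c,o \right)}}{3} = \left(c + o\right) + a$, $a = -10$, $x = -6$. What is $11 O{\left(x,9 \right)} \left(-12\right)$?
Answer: $2772$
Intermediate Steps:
$O{\left(c,o \right)} = -30 + 3 c + 3 o$ ($O{\left(c,o \right)} = 3 \left(\left(c + o\right) - 10\right) = 3 \left(-10 + c + o\right) = -30 + 3 c + 3 o$)
$11 O{\left(x,9 \right)} \left(-12\right) = 11 \left(-30 + 3 \left(-6\right) + 3 \cdot 9\right) \left(-12\right) = 11 \left(-30 - 18 + 27\right) \left(-12\right) = 11 \left(-21\right) \left(-12\right) = \left(-231\right) \left(-12\right) = 2772$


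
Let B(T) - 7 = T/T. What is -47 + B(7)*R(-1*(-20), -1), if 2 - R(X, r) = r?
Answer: -23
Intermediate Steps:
R(X, r) = 2 - r
B(T) = 8 (B(T) = 7 + T/T = 7 + 1 = 8)
-47 + B(7)*R(-1*(-20), -1) = -47 + 8*(2 - 1*(-1)) = -47 + 8*(2 + 1) = -47 + 8*3 = -47 + 24 = -23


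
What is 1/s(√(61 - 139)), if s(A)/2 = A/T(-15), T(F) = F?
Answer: 5*I*√78/52 ≈ 0.84921*I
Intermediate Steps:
s(A) = -2*A/15 (s(A) = 2*(A/(-15)) = 2*(A*(-1/15)) = 2*(-A/15) = -2*A/15)
1/s(√(61 - 139)) = 1/(-2*√(61 - 139)/15) = 1/(-2*I*√78/15) = 5*I*√78/52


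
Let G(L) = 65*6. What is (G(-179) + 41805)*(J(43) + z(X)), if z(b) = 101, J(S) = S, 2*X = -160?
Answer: 6076080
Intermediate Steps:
G(L) = 390
X = -80 (X = (½)*(-160) = -80)
(G(-179) + 41805)*(J(43) + z(X)) = (390 + 41805)*(43 + 101) = 42195*144 = 6076080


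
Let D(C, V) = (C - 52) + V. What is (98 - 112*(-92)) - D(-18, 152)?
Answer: 10320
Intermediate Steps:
D(C, V) = -52 + C + V (D(C, V) = (-52 + C) + V = -52 + C + V)
(98 - 112*(-92)) - D(-18, 152) = (98 - 112*(-92)) - (-52 - 18 + 152) = (98 + 10304) - 1*82 = 10402 - 82 = 10320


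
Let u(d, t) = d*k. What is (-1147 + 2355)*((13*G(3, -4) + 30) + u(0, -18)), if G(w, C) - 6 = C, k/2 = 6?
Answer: 67648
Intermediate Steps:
k = 12 (k = 2*6 = 12)
G(w, C) = 6 + C
u(d, t) = 12*d (u(d, t) = d*12 = 12*d)
(-1147 + 2355)*((13*G(3, -4) + 30) + u(0, -18)) = (-1147 + 2355)*((13*(6 - 4) + 30) + 12*0) = 1208*((13*2 + 30) + 0) = 1208*((26 + 30) + 0) = 1208*(56 + 0) = 1208*56 = 67648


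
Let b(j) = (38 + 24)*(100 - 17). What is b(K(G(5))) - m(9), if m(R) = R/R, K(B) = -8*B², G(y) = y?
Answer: 5145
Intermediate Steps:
b(j) = 5146 (b(j) = 62*83 = 5146)
m(R) = 1
b(K(G(5))) - m(9) = 5146 - 1*1 = 5146 - 1 = 5145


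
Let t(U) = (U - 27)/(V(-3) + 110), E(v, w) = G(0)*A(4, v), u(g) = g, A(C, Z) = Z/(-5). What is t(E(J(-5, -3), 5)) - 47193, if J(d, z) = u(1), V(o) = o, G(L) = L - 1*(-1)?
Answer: -25248391/535 ≈ -47193.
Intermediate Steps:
G(L) = 1 + L (G(L) = L + 1 = 1 + L)
A(C, Z) = -Z/5 (A(C, Z) = Z*(-1/5) = -Z/5)
J(d, z) = 1
E(v, w) = -v/5 (E(v, w) = (1 + 0)*(-v/5) = 1*(-v/5) = -v/5)
t(U) = -27/107 + U/107 (t(U) = (U - 27)/(-3 + 110) = (-27 + U)/107 = (-27 + U)*(1/107) = -27/107 + U/107)
t(E(J(-5, -3), 5)) - 47193 = (-27/107 + (-1/5*1)/107) - 47193 = (-27/107 + (1/107)*(-1/5)) - 47193 = (-27/107 - 1/535) - 47193 = -136/535 - 47193 = -25248391/535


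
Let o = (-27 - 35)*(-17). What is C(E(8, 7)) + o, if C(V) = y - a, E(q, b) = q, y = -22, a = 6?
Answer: 1026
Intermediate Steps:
C(V) = -28 (C(V) = -22 - 1*6 = -22 - 6 = -28)
o = 1054 (o = -62*(-17) = 1054)
C(E(8, 7)) + o = -28 + 1054 = 1026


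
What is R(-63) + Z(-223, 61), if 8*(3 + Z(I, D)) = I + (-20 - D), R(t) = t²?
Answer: 3928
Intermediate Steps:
Z(I, D) = -11/2 - D/8 + I/8 (Z(I, D) = -3 + (I + (-20 - D))/8 = -3 + (-20 + I - D)/8 = -3 + (-5/2 - D/8 + I/8) = -11/2 - D/8 + I/8)
R(-63) + Z(-223, 61) = (-63)² + (-11/2 - ⅛*61 + (⅛)*(-223)) = 3969 + (-11/2 - 61/8 - 223/8) = 3969 - 41 = 3928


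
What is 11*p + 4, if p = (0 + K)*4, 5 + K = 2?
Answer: -128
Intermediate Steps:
K = -3 (K = -5 + 2 = -3)
p = -12 (p = (0 - 3)*4 = -3*4 = -12)
11*p + 4 = 11*(-12) + 4 = -132 + 4 = -128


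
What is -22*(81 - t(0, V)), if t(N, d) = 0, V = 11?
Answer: -1782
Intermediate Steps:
-22*(81 - t(0, V)) = -22*(81 - 1*0) = -22*(81 + 0) = -22*81 = -1782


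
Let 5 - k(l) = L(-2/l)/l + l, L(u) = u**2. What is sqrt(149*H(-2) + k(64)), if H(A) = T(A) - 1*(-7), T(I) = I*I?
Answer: sqrt(103546879)/256 ≈ 39.749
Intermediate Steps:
T(I) = I**2
H(A) = 7 + A**2 (H(A) = A**2 - 1*(-7) = A**2 + 7 = 7 + A**2)
k(l) = 5 - l - 4/l**3 (k(l) = 5 - ((-2/l)**2/l + l) = 5 - ((4/l**2)/l + l) = 5 - (4/l**3 + l) = 5 - (l + 4/l**3) = 5 + (-l - 4/l**3) = 5 - l - 4/l**3)
sqrt(149*H(-2) + k(64)) = sqrt(149*(7 + (-2)**2) + (5 - 1*64 - 4/64**3)) = sqrt(149*(7 + 4) + (5 - 64 - 4*1/262144)) = sqrt(149*11 + (5 - 64 - 1/65536)) = sqrt(1639 - 3866625/65536) = sqrt(103546879/65536) = sqrt(103546879)/256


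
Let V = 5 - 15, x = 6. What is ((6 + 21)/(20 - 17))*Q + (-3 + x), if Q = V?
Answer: -87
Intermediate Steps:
V = -10
Q = -10
((6 + 21)/(20 - 17))*Q + (-3 + x) = ((6 + 21)/(20 - 17))*(-10) + (-3 + 6) = (27/3)*(-10) + 3 = (27*(1/3))*(-10) + 3 = 9*(-10) + 3 = -90 + 3 = -87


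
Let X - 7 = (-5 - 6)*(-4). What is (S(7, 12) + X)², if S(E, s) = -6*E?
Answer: 81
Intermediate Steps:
X = 51 (X = 7 + (-5 - 6)*(-4) = 7 - 11*(-4) = 7 + 44 = 51)
(S(7, 12) + X)² = (-6*7 + 51)² = (-42 + 51)² = 9² = 81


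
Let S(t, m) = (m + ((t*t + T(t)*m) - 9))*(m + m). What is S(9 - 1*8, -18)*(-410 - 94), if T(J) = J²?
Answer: -798336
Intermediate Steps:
S(t, m) = 2*m*(-9 + m + t² + m*t²) (S(t, m) = (m + ((t*t + t²*m) - 9))*(m + m) = (m + ((t² + m*t²) - 9))*(2*m) = (m + (-9 + t² + m*t²))*(2*m) = (-9 + m + t² + m*t²)*(2*m) = 2*m*(-9 + m + t² + m*t²))
S(9 - 1*8, -18)*(-410 - 94) = (2*(-18)*(-9 - 18 + (9 - 1*8)² - 18*(9 - 1*8)²))*(-410 - 94) = (2*(-18)*(-9 - 18 + (9 - 8)² - 18*(9 - 8)²))*(-504) = (2*(-18)*(-9 - 18 + 1² - 18*1²))*(-504) = (2*(-18)*(-9 - 18 + 1 - 18*1))*(-504) = (2*(-18)*(-9 - 18 + 1 - 18))*(-504) = (2*(-18)*(-44))*(-504) = 1584*(-504) = -798336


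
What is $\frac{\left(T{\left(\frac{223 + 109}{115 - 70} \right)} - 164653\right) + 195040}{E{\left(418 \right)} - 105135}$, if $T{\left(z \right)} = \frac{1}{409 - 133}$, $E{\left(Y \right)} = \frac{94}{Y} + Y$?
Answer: $- \frac{1752843917}{6040482456} \approx -0.29018$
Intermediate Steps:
$E{\left(Y \right)} = Y + \frac{94}{Y}$
$T{\left(z \right)} = \frac{1}{276}$
$\frac{\left(T{\left(\frac{223 + 109}{115 - 70} \right)} - 164653\right) + 195040}{E{\left(418 \right)} - 105135} = \frac{\left(\frac{1}{276} - 164653\right) + 195040}{\left(418 + \frac{94}{418}\right) - 105135} = \frac{- \frac{45444227}{276} + 195040}{\left(418 + 94 \cdot \frac{1}{418}\right) - 105135} = \frac{8386813}{276 \left(\left(418 + \frac{47}{209}\right) - 105135\right)} = \frac{8386813}{276 \left(\frac{87409}{209} - 105135\right)} = \frac{8386813}{276 \left(- \frac{21885806}{209}\right)} = \frac{8386813}{276} \left(- \frac{209}{21885806}\right) = - \frac{1752843917}{6040482456}$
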